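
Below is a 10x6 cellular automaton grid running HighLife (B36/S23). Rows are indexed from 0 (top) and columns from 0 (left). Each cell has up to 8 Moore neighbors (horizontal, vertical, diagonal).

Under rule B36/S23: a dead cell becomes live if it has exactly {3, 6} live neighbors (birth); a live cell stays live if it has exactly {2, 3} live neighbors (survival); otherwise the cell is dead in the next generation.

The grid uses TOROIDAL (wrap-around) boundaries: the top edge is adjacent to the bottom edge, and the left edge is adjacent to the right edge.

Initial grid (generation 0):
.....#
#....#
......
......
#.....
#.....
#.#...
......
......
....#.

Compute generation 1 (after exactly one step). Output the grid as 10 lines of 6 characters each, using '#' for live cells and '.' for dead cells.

Simulating step by step:
Generation 0 (given above): 8 live cells
Generation 1: 8 live cells
(generation 1 grid is the final answer)

Answer: #...##
#....#
......
......
......
#....#
.#....
......
......
......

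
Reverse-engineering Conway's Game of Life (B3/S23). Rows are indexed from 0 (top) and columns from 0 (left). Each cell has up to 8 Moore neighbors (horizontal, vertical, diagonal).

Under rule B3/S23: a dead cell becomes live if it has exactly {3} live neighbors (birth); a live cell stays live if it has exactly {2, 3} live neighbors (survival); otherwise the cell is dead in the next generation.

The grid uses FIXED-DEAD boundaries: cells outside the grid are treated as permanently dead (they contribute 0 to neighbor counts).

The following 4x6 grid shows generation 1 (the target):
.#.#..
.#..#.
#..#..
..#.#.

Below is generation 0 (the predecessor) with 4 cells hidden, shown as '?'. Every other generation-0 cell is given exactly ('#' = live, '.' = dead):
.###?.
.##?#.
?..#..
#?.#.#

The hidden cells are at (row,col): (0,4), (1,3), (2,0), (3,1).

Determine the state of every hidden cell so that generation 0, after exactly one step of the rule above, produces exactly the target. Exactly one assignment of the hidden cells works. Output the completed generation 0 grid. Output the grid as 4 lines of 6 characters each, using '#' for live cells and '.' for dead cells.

Answer: .###..
.##.#.
...#..
##.#.#

Derivation:
Hidden generation-0 cells (in order): (0,4), (1,3), (2,0), (3,1).
A hidden cell only influences target cells in its own 3x3 neighborhood. Try each of the 2^4 = 16 assignments, step the completed generation 0 forward once under B3/S23, and compare with the target:
  (0,4)=. (1,3)=. (2,0)=. (3,1)=. -> step gives (2,0)='.' but target has '#' -> reject
  (0,4)=. (1,3)=. (2,0)=. (3,1)=# -> step reproduces the target at every cell -> ACCEPT
  (0,4)=. (1,3)=. (2,0)=# (3,1)=. -> step gives (1,0)='#' but target has '.' -> reject
  (0,4)=. (1,3)=. (2,0)=# (3,1)=# -> step gives (1,0)='#' but target has '.' -> reject
  (0,4)=. (1,3)=# (2,0)=. (3,1)=. -> step gives (0,3)='.' but target has '#' -> reject
  (0,4)=. (1,3)=# (2,0)=. (3,1)=# -> step gives (0,3)='.' but target has '#' -> reject
  (0,4)=. (1,3)=# (2,0)=# (3,1)=. -> step gives (0,3)='.' but target has '#' -> reject
  (0,4)=. (1,3)=# (2,0)=# (3,1)=# -> step gives (0,3)='.' but target has '#' -> reject
  (0,4)=# (1,3)=. (2,0)=. (3,1)=. -> step gives (0,3)='.' but target has '#' -> reject
  (0,4)=# (1,3)=. (2,0)=. (3,1)=# -> step gives (0,3)='.' but target has '#' -> reject
  (0,4)=# (1,3)=. (2,0)=# (3,1)=. -> step gives (0,3)='.' but target has '#' -> reject
  (0,4)=# (1,3)=. (2,0)=# (3,1)=# -> step gives (0,3)='.' but target has '#' -> reject
  (0,4)=# (1,3)=# (2,0)=. (3,1)=. -> step gives (0,3)='.' but target has '#' -> reject
  (0,4)=# (1,3)=# (2,0)=. (3,1)=# -> step gives (0,3)='.' but target has '#' -> reject
  (0,4)=# (1,3)=# (2,0)=# (3,1)=. -> step gives (0,3)='.' but target has '#' -> reject
  (0,4)=# (1,3)=# (2,0)=# (3,1)=# -> step gives (0,3)='.' but target has '#' -> reject
Unique solution: (0,4)=dead, (1,3)=dead, (2,0)=dead, (3,1)=live.
Check: live-neighbor counts of every cell in the completed generation 0:
234321
235521
345342
113130
Applying B3/S23 to generation 0 with these counts gives:
.#.#..
.#..#.
#..#..
..#.#.
which matches the target exactly.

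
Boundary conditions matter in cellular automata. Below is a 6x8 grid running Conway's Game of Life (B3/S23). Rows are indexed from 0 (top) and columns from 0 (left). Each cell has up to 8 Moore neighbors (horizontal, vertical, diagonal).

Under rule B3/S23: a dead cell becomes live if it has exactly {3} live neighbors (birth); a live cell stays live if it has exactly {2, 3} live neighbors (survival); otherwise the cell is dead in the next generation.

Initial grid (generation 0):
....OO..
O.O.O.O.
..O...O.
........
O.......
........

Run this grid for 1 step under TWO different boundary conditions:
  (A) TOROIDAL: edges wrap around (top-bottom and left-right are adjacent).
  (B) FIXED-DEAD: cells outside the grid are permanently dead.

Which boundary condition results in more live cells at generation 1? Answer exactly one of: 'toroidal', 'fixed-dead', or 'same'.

Answer: toroidal

Derivation:
Under TOROIDAL boundary, generation 1:
...OOO..
.O..O.OO
.O.O.O.O
........
........
........
Population = 11

Under FIXED-DEAD boundary, generation 1:
...OOO..
.O..O.O.
.O.O.O..
........
........
........
Population = 9

Comparison: toroidal=11, fixed-dead=9 -> toroidal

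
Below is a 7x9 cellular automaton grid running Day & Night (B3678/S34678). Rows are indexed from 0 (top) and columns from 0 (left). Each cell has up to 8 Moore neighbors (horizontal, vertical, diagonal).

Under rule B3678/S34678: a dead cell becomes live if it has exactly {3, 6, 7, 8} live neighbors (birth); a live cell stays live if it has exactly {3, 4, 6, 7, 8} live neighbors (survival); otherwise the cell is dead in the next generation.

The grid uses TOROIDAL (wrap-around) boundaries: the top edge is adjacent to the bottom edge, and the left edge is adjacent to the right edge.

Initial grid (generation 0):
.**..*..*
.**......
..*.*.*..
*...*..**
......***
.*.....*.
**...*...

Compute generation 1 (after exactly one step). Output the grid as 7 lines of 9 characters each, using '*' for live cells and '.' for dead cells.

Answer: ..*......
***..*...
*....*.**
...*....*
......*..
.......*.
**....*.*

Derivation:
Simulating step by step:
Generation 0 (given above): 21 live cells
Generation 1: 17 live cells
(generation 1 grid is the final answer)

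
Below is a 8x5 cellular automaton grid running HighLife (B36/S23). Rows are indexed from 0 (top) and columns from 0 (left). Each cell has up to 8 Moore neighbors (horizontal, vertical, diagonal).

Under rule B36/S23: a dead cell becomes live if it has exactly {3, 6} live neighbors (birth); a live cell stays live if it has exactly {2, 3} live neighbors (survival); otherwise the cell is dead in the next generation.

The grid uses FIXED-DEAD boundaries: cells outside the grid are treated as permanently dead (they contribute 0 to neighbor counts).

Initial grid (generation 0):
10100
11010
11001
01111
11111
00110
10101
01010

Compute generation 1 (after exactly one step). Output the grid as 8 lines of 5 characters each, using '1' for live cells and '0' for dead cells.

Simulating step by step:
Generation 0 (given above): 24 live cells
Generation 1: 12 live cells
(generation 1 grid is the final answer)

Answer: 10100
00010
00101
00000
10000
11000
00001
01110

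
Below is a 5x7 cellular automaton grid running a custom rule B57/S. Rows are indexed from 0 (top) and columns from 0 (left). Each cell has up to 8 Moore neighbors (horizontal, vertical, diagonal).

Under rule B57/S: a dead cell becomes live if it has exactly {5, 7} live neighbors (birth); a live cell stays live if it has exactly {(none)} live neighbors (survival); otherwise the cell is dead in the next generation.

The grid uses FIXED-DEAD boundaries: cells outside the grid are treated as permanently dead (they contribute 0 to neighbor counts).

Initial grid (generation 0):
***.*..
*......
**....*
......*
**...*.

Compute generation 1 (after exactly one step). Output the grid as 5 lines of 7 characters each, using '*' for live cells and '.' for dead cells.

Answer: .......
.......
.......
.......
.......

Derivation:
Simulating step by step:
Generation 0 (given above): 12 live cells
Generation 1: 0 live cells
(generation 1 grid is the final answer)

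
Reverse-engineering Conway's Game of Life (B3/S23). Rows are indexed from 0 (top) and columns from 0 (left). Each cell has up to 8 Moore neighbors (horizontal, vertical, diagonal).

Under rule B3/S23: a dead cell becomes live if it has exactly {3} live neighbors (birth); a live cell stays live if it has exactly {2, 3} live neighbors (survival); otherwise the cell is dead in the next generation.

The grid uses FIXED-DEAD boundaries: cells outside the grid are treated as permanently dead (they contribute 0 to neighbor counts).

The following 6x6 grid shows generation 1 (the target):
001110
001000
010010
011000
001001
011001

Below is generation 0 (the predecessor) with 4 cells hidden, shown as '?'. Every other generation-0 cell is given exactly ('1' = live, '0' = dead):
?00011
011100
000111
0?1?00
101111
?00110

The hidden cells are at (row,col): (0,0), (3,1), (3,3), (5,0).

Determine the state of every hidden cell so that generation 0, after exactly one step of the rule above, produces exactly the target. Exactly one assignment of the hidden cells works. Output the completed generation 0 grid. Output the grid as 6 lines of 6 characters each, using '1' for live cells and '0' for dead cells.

Answer: 000011
011100
000111
001000
101111
100110

Derivation:
Hidden generation-0 cells (in order): (0,0), (3,1), (3,3), (5,0).
A hidden cell only influences target cells in its own 3x3 neighborhood. Try each of the 2^4 = 16 assignments, step the completed generation 0 forward once under B3/S23, and compare with the target:
  (0,0)=0 (3,1)=0 (3,3)=0 (5,0)=0 -> step gives (4,1)='1' but target has '0' -> reject
  (0,0)=0 (3,1)=0 (3,3)=0 (5,0)=1 -> step reproduces the target at every cell -> ACCEPT
  (0,0)=0 (3,1)=0 (3,3)=1 (5,0)=0 -> step gives (2,4)='0' but target has '1' -> reject
  (0,0)=0 (3,1)=0 (3,3)=1 (5,0)=1 -> step gives (2,4)='0' but target has '1' -> reject
  (0,0)=0 (3,1)=1 (3,3)=0 (5,0)=0 -> step gives (2,1)='0' but target has '1' -> reject
  (0,0)=0 (3,1)=1 (3,3)=0 (5,0)=1 -> step gives (2,1)='0' but target has '1' -> reject
  (0,0)=0 (3,1)=1 (3,3)=1 (5,0)=0 -> step gives (2,1)='0' but target has '1' -> reject
  (0,0)=0 (3,1)=1 (3,3)=1 (5,0)=1 -> step gives (2,1)='0' but target has '1' -> reject
  (0,0)=1 (3,1)=0 (3,3)=0 (5,0)=0 -> step gives (0,1)='1' but target has '0' -> reject
  (0,0)=1 (3,1)=0 (3,3)=0 (5,0)=1 -> step gives (0,1)='1' but target has '0' -> reject
  (0,0)=1 (3,1)=0 (3,3)=1 (5,0)=0 -> step gives (0,1)='1' but target has '0' -> reject
  (0,0)=1 (3,1)=0 (3,3)=1 (5,0)=1 -> step gives (0,1)='1' but target has '0' -> reject
  (0,0)=1 (3,1)=1 (3,3)=0 (5,0)=0 -> step gives (0,1)='1' but target has '0' -> reject
  (0,0)=1 (3,1)=1 (3,3)=0 (5,0)=1 -> step gives (0,1)='1' but target has '0' -> reject
  (0,0)=1 (3,1)=1 (3,3)=1 (5,0)=0 -> step gives (0,1)='1' but target has '0' -> reject
  (0,0)=1 (3,1)=1 (3,3)=1 (5,0)=1 -> step gives (0,1)='1' but target has '0' -> reject
Unique solution: (0,0)=dead, (3,1)=dead, (3,3)=dead, (5,0)=live.
Check: live-neighbor counts of every cell in the completed generation 0:
123321
113464
135431
133664
143542
133443
Applying B3/S23 to generation 0 with these counts gives:
001110
001000
010010
011000
001001
011001
which matches the target exactly.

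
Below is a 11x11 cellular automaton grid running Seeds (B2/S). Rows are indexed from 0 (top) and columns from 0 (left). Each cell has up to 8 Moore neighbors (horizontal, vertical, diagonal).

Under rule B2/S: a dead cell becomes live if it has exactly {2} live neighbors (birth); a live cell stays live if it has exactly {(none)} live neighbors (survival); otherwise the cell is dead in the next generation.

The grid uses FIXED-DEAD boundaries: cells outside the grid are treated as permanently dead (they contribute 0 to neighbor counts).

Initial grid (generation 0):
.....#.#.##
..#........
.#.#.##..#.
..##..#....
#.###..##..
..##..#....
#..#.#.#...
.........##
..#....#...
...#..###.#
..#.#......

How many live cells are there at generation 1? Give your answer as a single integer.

Simulating step by step:
Generation 0 (given above): 37 live cells
Generation 1: 27 live cells
......#.#..
.#.#...#...
.......#...
#........#.
...........
#..........
.#......###
.####..#...
...#.......
.#..##...#.
.....##.##.
Population at generation 1: 27

Answer: 27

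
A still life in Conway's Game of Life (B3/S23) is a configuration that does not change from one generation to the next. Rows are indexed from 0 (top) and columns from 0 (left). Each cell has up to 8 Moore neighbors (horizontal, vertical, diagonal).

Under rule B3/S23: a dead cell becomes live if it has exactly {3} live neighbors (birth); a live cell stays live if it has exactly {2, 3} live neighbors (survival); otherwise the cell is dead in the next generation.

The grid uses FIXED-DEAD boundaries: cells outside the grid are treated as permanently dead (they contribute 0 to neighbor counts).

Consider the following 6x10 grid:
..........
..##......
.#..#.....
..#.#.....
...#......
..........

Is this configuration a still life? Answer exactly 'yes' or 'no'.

Compute generation 1 and compare to generation 0 (given above):
Generation 1:
..........
..##......
.#..#.....
..#.#.....
...#......
..........
The grids are IDENTICAL -> still life.

Answer: yes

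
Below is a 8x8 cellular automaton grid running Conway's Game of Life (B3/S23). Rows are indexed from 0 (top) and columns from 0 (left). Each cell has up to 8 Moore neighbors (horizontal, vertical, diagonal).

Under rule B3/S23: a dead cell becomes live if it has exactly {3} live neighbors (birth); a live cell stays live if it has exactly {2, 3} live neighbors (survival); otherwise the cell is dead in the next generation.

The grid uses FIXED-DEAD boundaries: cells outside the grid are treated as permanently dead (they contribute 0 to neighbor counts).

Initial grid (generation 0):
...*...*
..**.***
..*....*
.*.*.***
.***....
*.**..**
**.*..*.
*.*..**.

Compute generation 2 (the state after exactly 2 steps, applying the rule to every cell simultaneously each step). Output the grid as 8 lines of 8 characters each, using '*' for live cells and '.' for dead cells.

Simulating step by step:
Generation 0 (given above): 30 live cells
Generation 1: 27 live cells
..***..*
..***..*
.*......
.*.**.**
*....*..
*...*.**
*..**...
*.*..**.
Generation 2: 30 live cells
(generation 2 grid is the final answer)

Answer: ..*.*...
.*..*...
.*...***
***.***.
**.*....
**.**.*.
*..**..*
.*.***..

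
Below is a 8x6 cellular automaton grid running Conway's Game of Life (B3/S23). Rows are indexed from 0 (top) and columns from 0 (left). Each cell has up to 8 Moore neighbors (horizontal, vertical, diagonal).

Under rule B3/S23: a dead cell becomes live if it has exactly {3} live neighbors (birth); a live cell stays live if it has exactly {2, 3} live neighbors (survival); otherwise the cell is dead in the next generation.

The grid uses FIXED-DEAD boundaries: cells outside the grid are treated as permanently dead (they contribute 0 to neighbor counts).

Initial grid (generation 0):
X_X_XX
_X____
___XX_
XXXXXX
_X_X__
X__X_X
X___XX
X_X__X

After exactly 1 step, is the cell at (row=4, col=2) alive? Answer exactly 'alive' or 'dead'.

Simulating step by step:
Generation 0 (given above): 24 live cells
Generation 1: 21 live cells
_X____
_XX__X
X____X
XX___X
_____X
XXXX_X
X__X_X
_X__XX

Cell (4,2) at generation 1: 0 -> dead

Answer: dead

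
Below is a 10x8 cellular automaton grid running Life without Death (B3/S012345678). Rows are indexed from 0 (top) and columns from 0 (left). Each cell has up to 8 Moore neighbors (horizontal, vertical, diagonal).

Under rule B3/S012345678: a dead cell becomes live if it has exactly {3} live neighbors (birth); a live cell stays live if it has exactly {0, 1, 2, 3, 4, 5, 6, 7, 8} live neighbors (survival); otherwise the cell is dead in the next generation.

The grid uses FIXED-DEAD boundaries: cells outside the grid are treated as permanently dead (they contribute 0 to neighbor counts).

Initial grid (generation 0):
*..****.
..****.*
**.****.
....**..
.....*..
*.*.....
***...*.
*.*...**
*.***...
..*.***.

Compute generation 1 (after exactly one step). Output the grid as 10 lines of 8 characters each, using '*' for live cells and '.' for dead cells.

Answer: *.*****.
*.****.*
**.****.
...***..
....**..
*.*.....
****..**
*.*..***
*.***..*
.**.***.

Derivation:
Simulating step by step:
Generation 0 (given above): 37 live cells
Generation 1: 46 live cells
(generation 1 grid is the final answer)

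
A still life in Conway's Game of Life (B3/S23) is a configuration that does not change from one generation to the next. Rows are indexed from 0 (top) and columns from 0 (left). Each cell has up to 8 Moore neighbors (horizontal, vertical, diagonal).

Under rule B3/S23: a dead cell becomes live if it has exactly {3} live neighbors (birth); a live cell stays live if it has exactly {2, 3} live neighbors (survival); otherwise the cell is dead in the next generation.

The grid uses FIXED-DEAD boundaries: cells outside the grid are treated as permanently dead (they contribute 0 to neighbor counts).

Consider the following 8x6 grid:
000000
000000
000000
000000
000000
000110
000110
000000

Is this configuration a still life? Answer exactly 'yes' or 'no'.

Compute generation 1 and compare to generation 0 (given above):
Generation 1:
000000
000000
000000
000000
000000
000110
000110
000000
The grids are IDENTICAL -> still life.

Answer: yes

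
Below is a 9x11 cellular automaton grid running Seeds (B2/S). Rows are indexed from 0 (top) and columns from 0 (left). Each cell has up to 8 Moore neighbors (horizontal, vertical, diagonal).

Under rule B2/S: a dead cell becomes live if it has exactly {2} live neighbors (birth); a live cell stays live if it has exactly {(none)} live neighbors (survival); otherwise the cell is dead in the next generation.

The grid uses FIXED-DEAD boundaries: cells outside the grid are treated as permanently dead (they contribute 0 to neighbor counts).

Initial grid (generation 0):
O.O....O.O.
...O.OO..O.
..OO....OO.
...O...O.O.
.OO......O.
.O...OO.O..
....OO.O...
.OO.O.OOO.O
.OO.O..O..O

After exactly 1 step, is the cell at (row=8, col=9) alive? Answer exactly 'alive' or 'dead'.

Simulating step by step:
Generation 0 (given above): 37 live cells
Generation 1: 18 live cells
.O.OOO....O
...........
.....O.....
....O......
O..OOO....O
O..O.....O.
O..........
O..........
O..........

Cell (8,9) at generation 1: 0 -> dead

Answer: dead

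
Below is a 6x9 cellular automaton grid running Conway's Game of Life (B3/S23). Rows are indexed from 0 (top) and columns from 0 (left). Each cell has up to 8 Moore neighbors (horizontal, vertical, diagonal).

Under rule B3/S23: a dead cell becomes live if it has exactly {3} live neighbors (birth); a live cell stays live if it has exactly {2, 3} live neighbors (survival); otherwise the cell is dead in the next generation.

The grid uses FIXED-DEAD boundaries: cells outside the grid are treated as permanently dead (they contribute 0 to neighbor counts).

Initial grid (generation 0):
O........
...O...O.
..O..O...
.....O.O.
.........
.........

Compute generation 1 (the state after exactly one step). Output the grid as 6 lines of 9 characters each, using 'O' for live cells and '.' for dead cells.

Answer: .........
.........
....O....
......O..
.........
.........

Derivation:
Simulating step by step:
Generation 0 (given above): 7 live cells
Generation 1: 2 live cells
(generation 1 grid is the final answer)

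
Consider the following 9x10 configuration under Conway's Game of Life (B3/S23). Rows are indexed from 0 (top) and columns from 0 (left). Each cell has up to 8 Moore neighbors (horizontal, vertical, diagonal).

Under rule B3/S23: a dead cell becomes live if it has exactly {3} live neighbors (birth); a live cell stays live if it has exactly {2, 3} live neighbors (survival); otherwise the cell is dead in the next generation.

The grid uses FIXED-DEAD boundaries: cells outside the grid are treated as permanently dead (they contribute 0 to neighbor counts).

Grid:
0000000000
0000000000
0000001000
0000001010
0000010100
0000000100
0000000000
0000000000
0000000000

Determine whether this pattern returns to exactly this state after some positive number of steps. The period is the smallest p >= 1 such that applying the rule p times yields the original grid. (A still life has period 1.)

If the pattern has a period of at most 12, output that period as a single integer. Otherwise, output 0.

Answer: 2

Derivation:
Simulating and comparing each generation to the original:
Gen 0 (original, given above): 6 live cells
Gen 1: 6 live cells, differs from original
Gen 2: 6 live cells, MATCHES original -> period = 2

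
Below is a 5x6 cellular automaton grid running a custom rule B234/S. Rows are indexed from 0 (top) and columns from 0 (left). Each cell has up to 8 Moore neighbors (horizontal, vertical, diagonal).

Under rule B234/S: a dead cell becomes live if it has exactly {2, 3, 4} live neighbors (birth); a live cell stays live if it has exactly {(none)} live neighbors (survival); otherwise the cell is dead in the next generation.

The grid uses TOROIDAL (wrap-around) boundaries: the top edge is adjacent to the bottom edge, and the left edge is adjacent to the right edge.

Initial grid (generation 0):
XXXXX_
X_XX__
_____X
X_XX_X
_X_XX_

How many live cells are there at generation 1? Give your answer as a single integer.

Simulating step by step:
Generation 0 (given above): 16 live cells
Generation 1: 9 live cells
_____X
____XX
XXXXX_
_X____
______
Population at generation 1: 9

Answer: 9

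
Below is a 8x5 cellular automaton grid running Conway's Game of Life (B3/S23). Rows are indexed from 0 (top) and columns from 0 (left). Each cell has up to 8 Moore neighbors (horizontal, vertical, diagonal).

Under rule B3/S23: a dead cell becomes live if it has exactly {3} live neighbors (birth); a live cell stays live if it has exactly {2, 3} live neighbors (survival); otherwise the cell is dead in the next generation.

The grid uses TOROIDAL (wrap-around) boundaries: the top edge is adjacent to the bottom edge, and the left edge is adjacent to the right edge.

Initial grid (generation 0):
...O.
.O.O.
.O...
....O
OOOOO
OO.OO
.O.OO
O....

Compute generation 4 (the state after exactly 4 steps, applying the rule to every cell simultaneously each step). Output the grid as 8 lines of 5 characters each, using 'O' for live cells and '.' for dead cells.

Simulating step by step:
Generation 0 (given above): 18 live cells
Generation 1: 10 live cells
..O.O
.....
O.O..
....O
.....
.....
.O.O.
O.OO.
Generation 2: 9 live cells
.OO.O
.O.O.
.....
.....
.....
.....
.O.OO
O....
Generation 3: 9 live cells
.OOOO
OO.O.
.....
.....
.....
.....
O...O
.....
Generation 4: 8 live cells
(generation 4 grid is the final answer)

Answer: .O.OO
OO.O.
.....
.....
.....
.....
.....
.OO..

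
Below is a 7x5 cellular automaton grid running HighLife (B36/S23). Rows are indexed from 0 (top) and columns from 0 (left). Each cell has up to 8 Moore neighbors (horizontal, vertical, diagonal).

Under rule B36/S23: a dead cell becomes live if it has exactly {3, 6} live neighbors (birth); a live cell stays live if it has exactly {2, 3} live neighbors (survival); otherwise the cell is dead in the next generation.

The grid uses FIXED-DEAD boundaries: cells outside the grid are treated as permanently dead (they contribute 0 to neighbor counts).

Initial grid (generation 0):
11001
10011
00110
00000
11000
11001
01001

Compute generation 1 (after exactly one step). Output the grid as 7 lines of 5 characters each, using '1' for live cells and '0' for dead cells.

Answer: 11011
10001
00111
01100
11000
00100
11000

Derivation:
Simulating step by step:
Generation 0 (given above): 15 live cells
Generation 1: 16 live cells
(generation 1 grid is the final answer)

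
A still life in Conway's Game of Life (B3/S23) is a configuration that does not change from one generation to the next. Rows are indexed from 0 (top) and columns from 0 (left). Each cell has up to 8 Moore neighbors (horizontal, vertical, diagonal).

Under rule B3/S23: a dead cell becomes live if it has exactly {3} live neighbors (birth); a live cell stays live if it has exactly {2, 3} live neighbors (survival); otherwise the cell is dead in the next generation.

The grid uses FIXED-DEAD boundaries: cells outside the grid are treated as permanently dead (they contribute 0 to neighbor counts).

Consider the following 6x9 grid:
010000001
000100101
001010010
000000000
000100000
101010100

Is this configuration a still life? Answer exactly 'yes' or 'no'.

Answer: no

Derivation:
Compute generation 1 and compare to generation 0 (given above):
Generation 1:
000000010
001100001
000100010
000100000
000100000
000100000
Cell (0,1) differs: gen0=1 vs gen1=0 -> NOT a still life.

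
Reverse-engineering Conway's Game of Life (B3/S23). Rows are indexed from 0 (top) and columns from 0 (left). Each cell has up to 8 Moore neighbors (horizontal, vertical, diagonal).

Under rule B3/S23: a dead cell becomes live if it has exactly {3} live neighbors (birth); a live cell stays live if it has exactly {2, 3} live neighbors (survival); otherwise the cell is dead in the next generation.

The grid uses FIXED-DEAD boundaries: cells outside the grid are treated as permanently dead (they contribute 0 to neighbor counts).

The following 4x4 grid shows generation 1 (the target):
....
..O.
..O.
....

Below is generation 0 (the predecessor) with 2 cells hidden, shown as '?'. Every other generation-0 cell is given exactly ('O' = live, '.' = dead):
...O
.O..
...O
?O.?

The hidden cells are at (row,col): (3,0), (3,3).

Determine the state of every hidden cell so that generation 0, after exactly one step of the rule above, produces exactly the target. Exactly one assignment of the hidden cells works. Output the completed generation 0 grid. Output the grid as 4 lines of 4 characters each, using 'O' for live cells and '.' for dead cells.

Hidden generation-0 cells (in order): (3,0), (3,3).
A hidden cell only influences target cells in its own 3x3 neighborhood. Try each of the 2^2 = 4 assignments, step the completed generation 0 forward once under B3/S23, and compare with the target:
  (3,0)=. (3,3)=. -> step reproduces the target at every cell -> ACCEPT
  (3,0)=. (3,3)=O -> step gives (2,2)='.' but target has 'O' -> reject
  (3,0)=O (3,3)=. -> step gives (2,0)='O' but target has '.' -> reject
  (3,0)=O (3,3)=O -> step gives (2,0)='O' but target has '.' -> reject
Unique solution: (3,0)=dead, (3,3)=dead.
Check: live-neighbor counts of every cell in the completed generation 0:
1120
1032
2230
1021
Applying B3/S23 to generation 0 with these counts gives:
....
..O.
..O.
....
which matches the target exactly.

Answer: ...O
.O..
...O
.O..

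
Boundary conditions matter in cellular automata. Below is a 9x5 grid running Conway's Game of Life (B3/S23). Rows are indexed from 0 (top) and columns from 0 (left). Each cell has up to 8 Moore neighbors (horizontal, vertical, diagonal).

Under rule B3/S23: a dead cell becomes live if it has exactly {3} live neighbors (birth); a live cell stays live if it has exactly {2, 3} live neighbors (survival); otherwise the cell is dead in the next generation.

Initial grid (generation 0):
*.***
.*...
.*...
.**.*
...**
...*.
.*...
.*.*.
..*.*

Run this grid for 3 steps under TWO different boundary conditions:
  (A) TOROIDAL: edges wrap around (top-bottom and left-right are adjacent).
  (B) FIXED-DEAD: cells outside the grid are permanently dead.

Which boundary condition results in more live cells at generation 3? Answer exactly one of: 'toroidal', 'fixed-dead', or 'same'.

Answer: fixed-dead

Derivation:
Under TOROIDAL boundary, generation 3:
.....
.....
.*...
.****
.*...
**..*
**...
.**..
*.***
Population = 17

Under FIXED-DEAD boundary, generation 3:
..*..
...**
.*.**
**.**
**..*
...**
....*
..***
..**.
Population = 21

Comparison: toroidal=17, fixed-dead=21 -> fixed-dead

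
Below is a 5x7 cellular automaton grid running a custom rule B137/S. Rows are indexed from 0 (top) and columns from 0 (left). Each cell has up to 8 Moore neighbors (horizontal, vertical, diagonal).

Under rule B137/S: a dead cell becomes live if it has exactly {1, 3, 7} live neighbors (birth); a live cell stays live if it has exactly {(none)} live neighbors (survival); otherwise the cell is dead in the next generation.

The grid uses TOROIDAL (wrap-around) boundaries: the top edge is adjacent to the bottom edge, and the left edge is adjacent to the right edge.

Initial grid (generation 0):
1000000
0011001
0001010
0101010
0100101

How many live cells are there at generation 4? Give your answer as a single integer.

Simulating step by step:
Generation 0 (given above): 12 live cells
Generation 1: 11 live cells
0111011
0000100
0000001
1000001
0010010
Generation 2: 15 live cells
0000000
1011001
1101110
0011110
0001100
Generation 3: 9 live cells
0010100
0000010
0000000
0100001
0110011
Generation 4: 14 live cells
0101001
0110001
0110100
0011110
0001000
Population at generation 4: 14

Answer: 14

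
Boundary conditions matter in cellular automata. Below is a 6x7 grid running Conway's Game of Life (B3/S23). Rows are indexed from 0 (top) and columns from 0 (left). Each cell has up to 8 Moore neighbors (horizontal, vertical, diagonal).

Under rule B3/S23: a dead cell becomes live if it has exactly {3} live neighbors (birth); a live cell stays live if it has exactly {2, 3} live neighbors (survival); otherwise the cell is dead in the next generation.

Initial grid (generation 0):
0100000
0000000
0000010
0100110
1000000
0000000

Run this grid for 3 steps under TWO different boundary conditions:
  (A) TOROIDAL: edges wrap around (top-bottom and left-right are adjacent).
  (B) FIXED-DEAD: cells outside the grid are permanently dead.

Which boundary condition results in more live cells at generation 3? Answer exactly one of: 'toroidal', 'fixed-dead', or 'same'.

Under TOROIDAL boundary, generation 3:
0000000
0000000
0000000
0000101
0000010
0000000
Population = 3

Under FIXED-DEAD boundary, generation 3:
0000000
0000000
0000110
0000110
0000000
0000000
Population = 4

Comparison: toroidal=3, fixed-dead=4 -> fixed-dead

Answer: fixed-dead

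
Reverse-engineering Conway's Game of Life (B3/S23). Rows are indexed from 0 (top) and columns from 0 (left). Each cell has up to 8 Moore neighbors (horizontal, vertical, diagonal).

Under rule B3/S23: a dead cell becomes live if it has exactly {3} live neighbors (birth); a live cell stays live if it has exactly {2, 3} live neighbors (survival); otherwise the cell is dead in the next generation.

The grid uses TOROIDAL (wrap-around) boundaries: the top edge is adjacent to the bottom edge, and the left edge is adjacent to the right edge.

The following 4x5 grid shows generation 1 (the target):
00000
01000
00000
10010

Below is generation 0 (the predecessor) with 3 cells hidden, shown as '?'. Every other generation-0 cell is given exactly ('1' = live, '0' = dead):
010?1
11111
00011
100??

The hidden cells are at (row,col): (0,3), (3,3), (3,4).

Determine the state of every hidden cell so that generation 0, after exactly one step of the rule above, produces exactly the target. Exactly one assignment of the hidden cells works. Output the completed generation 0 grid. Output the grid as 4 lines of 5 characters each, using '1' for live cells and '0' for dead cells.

Hidden generation-0 cells (in order): (0,3), (3,3), (3,4).
A hidden cell only influences target cells in its own 3x3 neighborhood. Try each of the 2^3 = 8 assignments, step the completed generation 0 forward once under B3/S23, and compare with the target:
  (0,3)=0 (3,3)=0 (3,4)=0 -> step reproduces the target at every cell -> ACCEPT
  (0,3)=0 (3,3)=0 (3,4)=1 -> step gives (3,0)='0' but target has '1' -> reject
  (0,3)=0 (3,3)=1 (3,4)=0 -> step gives (3,2)='1' but target has '0' -> reject
  (0,3)=0 (3,3)=1 (3,4)=1 -> step gives (3,0)='0' but target has '1' -> reject
  (0,3)=1 (3,3)=0 (3,4)=0 -> step gives (3,2)='1' but target has '0' -> reject
  (0,3)=1 (3,3)=0 (3,4)=1 -> step gives (3,0)='0' but target has '1' -> reject
  (0,3)=1 (3,3)=1 (3,4)=0 -> step gives (3,3)='0' but target has '1' -> reject
  (0,3)=1 (3,3)=1 (3,4)=1 -> step gives (3,0)='0' but target has '1' -> reject
Unique solution: (0,3)=dead, (3,3)=dead, (3,4)=dead.
Check: live-neighbor counts of every cell in the completed generation 0:
64444
53455
54445
32234
Applying B3/S23 to generation 0 with these counts gives:
00000
01000
00000
10010
which matches the target exactly.

Answer: 01001
11111
00011
10000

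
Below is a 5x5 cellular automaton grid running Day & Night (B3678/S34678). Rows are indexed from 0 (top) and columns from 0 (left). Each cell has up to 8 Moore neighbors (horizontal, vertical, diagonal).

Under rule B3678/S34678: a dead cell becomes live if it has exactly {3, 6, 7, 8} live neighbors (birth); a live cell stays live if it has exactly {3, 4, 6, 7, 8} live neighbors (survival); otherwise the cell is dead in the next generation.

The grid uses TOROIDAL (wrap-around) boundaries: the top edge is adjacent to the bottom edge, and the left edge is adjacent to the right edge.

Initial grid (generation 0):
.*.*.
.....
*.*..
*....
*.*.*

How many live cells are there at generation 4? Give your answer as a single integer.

Simulating step by step:
Generation 0 (given above): 8 live cells
Generation 1: 11 live cells
*.*.*
.**..
.*...
*..*.
*..**
Generation 2: 15 live cells
*.*.*
.***.
**...
***..
*.***
Generation 3: 14 live cells
**.*.
..**.
*****
.**..
.**..
Generation 4: 14 live cells
.****
.**.*
*.*.*
.**.*
...*.
Population at generation 4: 14

Answer: 14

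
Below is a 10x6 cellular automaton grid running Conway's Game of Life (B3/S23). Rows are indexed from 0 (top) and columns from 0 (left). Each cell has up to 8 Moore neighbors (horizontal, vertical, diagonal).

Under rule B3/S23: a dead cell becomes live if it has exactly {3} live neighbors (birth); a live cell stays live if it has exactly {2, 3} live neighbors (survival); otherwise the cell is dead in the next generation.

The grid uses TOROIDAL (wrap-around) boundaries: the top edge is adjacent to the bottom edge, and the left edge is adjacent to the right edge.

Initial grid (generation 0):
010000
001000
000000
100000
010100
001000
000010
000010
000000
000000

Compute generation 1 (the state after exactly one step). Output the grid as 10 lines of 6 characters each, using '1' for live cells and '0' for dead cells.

Simulating step by step:
Generation 0 (given above): 8 live cells
Generation 1: 5 live cells
(generation 1 grid is the final answer)

Answer: 000000
000000
000000
000000
011000
001100
000100
000000
000000
000000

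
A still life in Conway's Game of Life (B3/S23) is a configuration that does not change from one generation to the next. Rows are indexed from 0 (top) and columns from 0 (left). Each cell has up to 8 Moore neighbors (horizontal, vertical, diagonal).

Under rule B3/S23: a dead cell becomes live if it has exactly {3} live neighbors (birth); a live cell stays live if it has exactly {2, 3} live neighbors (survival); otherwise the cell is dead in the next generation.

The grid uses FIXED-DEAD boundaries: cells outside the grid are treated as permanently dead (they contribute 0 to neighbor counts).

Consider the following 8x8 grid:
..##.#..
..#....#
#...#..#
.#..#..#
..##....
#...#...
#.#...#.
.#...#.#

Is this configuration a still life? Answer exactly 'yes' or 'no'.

Compute generation 1 and compare to generation 0 (given above):
Generation 1:
..##....
.##.#.#.
.#.#..##
.##.#...
.####...
..#.....
#....##.
.#....#.
Cell (0,5) differs: gen0=1 vs gen1=0 -> NOT a still life.

Answer: no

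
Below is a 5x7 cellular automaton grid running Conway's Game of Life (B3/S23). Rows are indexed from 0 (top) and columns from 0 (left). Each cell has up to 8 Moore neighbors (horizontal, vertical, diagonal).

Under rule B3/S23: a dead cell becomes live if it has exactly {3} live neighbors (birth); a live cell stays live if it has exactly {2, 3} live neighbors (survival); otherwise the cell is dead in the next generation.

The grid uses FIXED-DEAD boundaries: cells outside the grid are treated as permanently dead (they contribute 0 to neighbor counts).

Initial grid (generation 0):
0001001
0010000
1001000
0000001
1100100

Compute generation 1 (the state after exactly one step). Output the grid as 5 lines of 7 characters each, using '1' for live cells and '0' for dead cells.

Answer: 0000000
0011000
0000000
1100000
0000000

Derivation:
Simulating step by step:
Generation 0 (given above): 9 live cells
Generation 1: 4 live cells
(generation 1 grid is the final answer)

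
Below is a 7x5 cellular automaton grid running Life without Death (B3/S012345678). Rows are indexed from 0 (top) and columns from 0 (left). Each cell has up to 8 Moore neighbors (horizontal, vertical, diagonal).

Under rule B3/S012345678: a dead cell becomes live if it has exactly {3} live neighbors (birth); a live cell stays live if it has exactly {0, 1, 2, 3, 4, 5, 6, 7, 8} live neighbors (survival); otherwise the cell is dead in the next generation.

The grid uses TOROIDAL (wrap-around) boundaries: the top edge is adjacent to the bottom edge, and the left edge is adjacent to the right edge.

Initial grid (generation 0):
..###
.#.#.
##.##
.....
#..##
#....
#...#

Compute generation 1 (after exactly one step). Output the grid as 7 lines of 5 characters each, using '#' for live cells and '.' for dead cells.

Answer: .####
.#.#.
##.##
.##..
#..##
##.#.
##..#

Derivation:
Simulating step by step:
Generation 0 (given above): 15 live cells
Generation 1: 21 live cells
(generation 1 grid is the final answer)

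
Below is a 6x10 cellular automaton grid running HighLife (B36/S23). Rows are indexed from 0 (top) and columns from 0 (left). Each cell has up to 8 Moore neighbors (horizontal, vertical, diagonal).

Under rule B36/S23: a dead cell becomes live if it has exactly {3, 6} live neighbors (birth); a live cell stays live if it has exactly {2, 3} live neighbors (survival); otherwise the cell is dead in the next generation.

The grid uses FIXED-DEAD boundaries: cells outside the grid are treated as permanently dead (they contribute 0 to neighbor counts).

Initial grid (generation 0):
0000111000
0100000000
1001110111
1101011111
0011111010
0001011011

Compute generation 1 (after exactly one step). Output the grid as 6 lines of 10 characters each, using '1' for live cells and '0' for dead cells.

Answer: 0000010000
0001000110
1001010001
1100000000
0100000000
0011001011

Derivation:
Simulating step by step:
Generation 0 (given above): 30 live cells
Generation 1: 16 live cells
(generation 1 grid is the final answer)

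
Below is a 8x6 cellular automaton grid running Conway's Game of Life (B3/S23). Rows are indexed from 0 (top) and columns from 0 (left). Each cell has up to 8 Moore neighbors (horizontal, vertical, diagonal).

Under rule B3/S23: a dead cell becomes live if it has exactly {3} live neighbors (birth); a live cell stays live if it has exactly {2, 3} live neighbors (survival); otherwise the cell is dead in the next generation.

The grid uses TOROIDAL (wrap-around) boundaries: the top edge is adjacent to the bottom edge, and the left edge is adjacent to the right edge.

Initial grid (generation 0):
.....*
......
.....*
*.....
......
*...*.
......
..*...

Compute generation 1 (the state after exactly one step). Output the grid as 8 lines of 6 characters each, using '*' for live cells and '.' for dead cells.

Simulating step by step:
Generation 0 (given above): 6 live cells
Generation 1: 1 live cells
(generation 1 grid is the final answer)

Answer: ......
......
......
......
.....*
......
......
......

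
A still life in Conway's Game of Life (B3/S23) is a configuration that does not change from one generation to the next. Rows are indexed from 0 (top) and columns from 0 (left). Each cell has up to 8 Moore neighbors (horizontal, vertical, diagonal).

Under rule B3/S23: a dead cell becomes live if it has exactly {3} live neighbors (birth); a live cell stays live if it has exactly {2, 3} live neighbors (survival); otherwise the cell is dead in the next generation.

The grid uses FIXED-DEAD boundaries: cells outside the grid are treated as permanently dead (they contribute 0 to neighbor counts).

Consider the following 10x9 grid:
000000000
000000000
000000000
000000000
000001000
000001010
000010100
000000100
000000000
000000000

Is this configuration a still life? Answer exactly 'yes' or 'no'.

Answer: no

Derivation:
Compute generation 1 and compare to generation 0 (given above):
Generation 1:
000000000
000000000
000000000
000000000
000000100
000011000
000000110
000001000
000000000
000000000
Cell (4,5) differs: gen0=1 vs gen1=0 -> NOT a still life.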